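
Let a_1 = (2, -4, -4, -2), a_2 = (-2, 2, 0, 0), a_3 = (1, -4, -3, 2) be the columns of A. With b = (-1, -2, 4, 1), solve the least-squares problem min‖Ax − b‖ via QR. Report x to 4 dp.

x = (-0.7652, -1.1894, 0.1667)

a_1 = (2, -4, -4, -2); ‖a_1‖ = 6.3246, so e_1 = (0.3162, -0.6325, -0.6325, -0.3162).
e_1·a_2 = 0.3162·(-2) + (-0.6325)·2 + (-0.6325)·0 + (-0.3162)·0 = -1.8974.
u_2 = a_2 + 1.8974·e_1 = (-1.4000, 0.8000, -1.2000, -0.6000).
‖u_2‖ = 2.0976, so e_2 = (-0.6674, 0.3814, -0.5721, -0.2860).
e_1·a_3 = 0.3162·1 + (-0.6325)·(-4) + (-0.6325)·(-3) + (-0.3162)·2 = 4.1110; e_2·a_3 = (-0.6674)·1 + 0.3814·(-4) + (-0.5721)·(-3) + (-0.2860)·2 = -1.0488.
u_3 = a_3 − 4.1110·e_1 + 1.0488·e_2 = (-1.0000, -1.0000, -1.0000, 3.0000).
‖u_3‖ = 3.4641, so e_3 = (-0.2887, -0.2887, -0.2887, 0.8660).
Qᵀb = (-1.8974, -2.6697, 0.5774).
Back-substitute: x_3 = 0.5774/3.4641 = 0.1667.
x_2 = (-2.6697 + 1.0488·0.1667)/2.0976 = -1.1894.
x_1 = (-1.8974 + 1.8974·(-1.1894) − 4.1110·0.1667)/6.3246 = -0.7652.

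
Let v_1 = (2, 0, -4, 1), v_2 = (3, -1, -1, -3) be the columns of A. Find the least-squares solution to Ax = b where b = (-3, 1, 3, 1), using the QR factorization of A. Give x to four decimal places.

x = (-0.6146, -0.5849)

e_1 = v_1/‖v_1‖ = (2, 0, -4, 1)/4.5826 = (0.4364, 0.0000, -0.8729, 0.2182).
r_{12} = e_1·v_2 = 1.5275.
u_2 = v_2 − 1.5275·e_1 = (2.3333, -1.0000, 0.3333, -3.3333).
‖u_2‖ = 4.2032, so e_2 = (0.5551, -0.2379, 0.0793, -0.7931).
Qᵀb = (-3.7097, -2.4585).
Back-substitute: x_2 = -2.4585/4.2032 = -0.5849.
x_1 = (-3.7097 − 1.5275·(-0.5849))/4.5826 = -0.6146.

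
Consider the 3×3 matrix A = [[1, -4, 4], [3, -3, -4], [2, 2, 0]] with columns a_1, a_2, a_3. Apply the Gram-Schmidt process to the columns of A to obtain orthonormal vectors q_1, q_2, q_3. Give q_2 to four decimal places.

q_2 = (-0.6968, -0.2224, 0.6819)

a_1 = (1, 3, 2); ‖a_1‖ = 3.7417, so q_1 = (0.2673, 0.8018, 0.5345).
q_1·a_2 = 0.2673·(-4) + 0.8018·(-3) + 0.5345·2 = -2.4054.
u_2 = a_2 + 2.4054·q_1 = (-3.3571, -1.0714, 3.2857).
‖u_2‖ = 4.8181, so q_2 = (-0.6968, -0.2224, 0.6819).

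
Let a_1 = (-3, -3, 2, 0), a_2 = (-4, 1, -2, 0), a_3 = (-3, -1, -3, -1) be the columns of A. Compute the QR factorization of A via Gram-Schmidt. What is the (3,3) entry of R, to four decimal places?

r_{33} = 2.4607

a_1 = (-3, -3, 2, 0); ‖a_1‖ = 4.6904, so e_1 = (-0.6396, -0.6396, 0.4264, 0.0000).
e_1·a_2 = (-0.6396)·(-4) + (-0.6396)·1 + 0.4264·(-2) + 0.0000·0 = 1.0660.
u_2 = a_2 − 1.0660·e_1 = (-3.3182, 1.6818, -2.4545, 0.0000).
‖u_2‖ = 4.4569, so e_2 = (-0.7445, 0.3774, -0.5507, 0.0000).
e_1·a_3 = (-0.6396)·(-3) + (-0.6396)·(-1) + 0.4264·(-3) + 0.0000·(-1) = 1.2792; e_2·a_3 = (-0.7445)·(-3) + 0.3774·(-1) + (-0.5507)·(-3) + 0.0000·(-1) = 3.5084.
u_3 = a_3 − 1.2792·e_1 − 3.5084·e_2 = (0.4302, -1.5057, -1.6133, -1.0000).
r_{33} = ‖u_3‖ = 2.4607.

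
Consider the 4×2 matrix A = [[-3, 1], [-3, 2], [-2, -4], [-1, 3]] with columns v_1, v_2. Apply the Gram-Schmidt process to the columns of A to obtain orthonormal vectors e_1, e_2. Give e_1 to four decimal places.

e_1 = (-0.6255, -0.6255, -0.4170, -0.2085)

e_1 = v_1/‖v_1‖ = (-3, -3, -2, -1)/4.7958 = (-0.6255, -0.6255, -0.4170, -0.2085).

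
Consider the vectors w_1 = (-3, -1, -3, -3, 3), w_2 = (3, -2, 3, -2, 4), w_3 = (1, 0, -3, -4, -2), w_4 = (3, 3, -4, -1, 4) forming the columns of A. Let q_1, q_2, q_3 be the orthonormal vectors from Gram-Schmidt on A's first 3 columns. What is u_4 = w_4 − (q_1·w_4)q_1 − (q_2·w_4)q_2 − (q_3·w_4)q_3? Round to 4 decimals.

u_4 = (2.8636, 3.7812, -2.9493, 1.5604, 2.7351)

q_1 = w_1/‖w_1‖ = (-3, -1, -3, -3, 3)/6.0828 = (-0.4932, -0.1644, -0.4932, -0.4932, 0.4932).
r_{12} = q_1·w_2 = 0.3288.
u_2 = w_2 − 0.3288·q_1 = (3.1622, -1.9459, 3.1622, -1.8378, 3.8378).
‖u_2‖ = 6.4724, so q_2 = (0.4886, -0.3007, 0.4886, -0.2840, 0.5930).
r_{13} = q_1·w_3 = 1.9728; r_{23} = q_2·w_3 = -1.0272.
u_3 = w_3 − 1.9728·q_1 + 1.0272·q_2 = (2.4748, 0.0155, -1.5252, -3.3187, -2.3639).
‖u_3‖ = 5.0053, so q_3 = (0.4944, 0.0031, -0.3047, -0.6630, -0.4723).
r_{14} = q_1·w_4 = 2.4660; r_{24} = q_2·w_4 = 1.2652; r_{34} = q_3·w_4 = 1.4854.
u_4 = w_4 − 2.4660·q_1 − 1.2652·q_2 − 1.4854·q_3 = (2.8636, 3.7812, -2.9493, 1.5604, 2.7351).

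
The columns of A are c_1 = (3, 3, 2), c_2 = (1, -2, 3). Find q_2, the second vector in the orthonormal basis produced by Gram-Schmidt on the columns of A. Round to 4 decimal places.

q_1 = c_1/‖c_1‖ = (3, 3, 2)/4.6904 = (0.6396, 0.6396, 0.4264).
r_{12} = q_1·c_2 = 0.6396.
u_2 = c_2 − 0.6396·q_1 = (0.5909, -2.4091, 2.7273).
‖u_2‖ = 3.6866, so q_2 = (0.1603, -0.6535, 0.7398).

q_2 = (0.1603, -0.6535, 0.7398)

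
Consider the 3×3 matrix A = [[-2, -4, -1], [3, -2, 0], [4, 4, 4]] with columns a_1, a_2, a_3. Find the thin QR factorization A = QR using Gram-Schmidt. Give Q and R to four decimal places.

Q = [[-0.3714, -0.5536, 0.7454], [0.5571, -0.7751, -0.2981], [0.7428, 0.3045, 0.5963]], R = [[5.3852, 3.3425, 3.3425], [0.0000, 4.9827, 1.7716], [0.0000, 0.0000, 1.6398]]

e_1 = a_1/‖a_1‖ = (-2, 3, 4)/5.3852 = (-0.3714, 0.5571, 0.7428).
r_{12} = e_1·a_2 = 3.3425.
u_2 = a_2 − 3.3425·e_1 = (-2.7586, -3.8621, 1.5172).
‖u_2‖ = 4.9827, so e_2 = (-0.5536, -0.7751, 0.3045).
r_{13} = e_1·a_3 = 3.3425; r_{23} = e_2·a_3 = 1.7716.
u_3 = a_3 − 3.3425·e_1 − 1.7716·e_2 = (1.2222, -0.4889, 0.9778).
‖u_3‖ = 1.6398, so e_3 = (0.7454, -0.2981, 0.5963).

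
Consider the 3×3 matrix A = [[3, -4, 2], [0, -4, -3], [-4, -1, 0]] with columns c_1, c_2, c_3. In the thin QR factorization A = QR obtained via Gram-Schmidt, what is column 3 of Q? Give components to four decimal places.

q_1 = c_1/‖c_1‖ = (3, 0, -4)/5.0000 = (0.6000, 0.0000, -0.8000).
r_{12} = q_1·c_2 = -1.6000.
u_2 = c_2 + 1.6000·q_1 = (-3.0400, -4.0000, -2.2800).
‖u_2‖ = 5.5172, so q_2 = (-0.5510, -0.7250, -0.4132).
r_{13} = q_1·c_3 = 1.2000; r_{23} = q_2·c_3 = 1.0730.
u_3 = c_3 − 1.2000·q_1 − 1.0730·q_2 = (1.8712, -2.2221, 1.4034).
‖u_3‖ = 3.2262, so q_3 = (0.5800, -0.6887, 0.4350).

q_3 = (0.5800, -0.6887, 0.4350)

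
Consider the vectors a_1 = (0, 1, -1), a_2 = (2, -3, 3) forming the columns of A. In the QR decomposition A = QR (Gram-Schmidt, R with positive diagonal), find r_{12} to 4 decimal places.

r_{12} = -4.2426

a_1 = (0, 1, -1); ‖a_1‖ = 1.4142, so q_1 = (0.0000, 0.7071, -0.7071).
r_{12} = q_1·a_2 = -4.2426.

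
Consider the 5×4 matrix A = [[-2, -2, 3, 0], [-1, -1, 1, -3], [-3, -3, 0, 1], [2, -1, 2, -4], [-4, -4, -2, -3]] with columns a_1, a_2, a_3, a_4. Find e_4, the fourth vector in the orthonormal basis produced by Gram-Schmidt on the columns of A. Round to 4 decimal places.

a_1 = (-2, -1, -3, 2, -4); ‖a_1‖ = 5.8310, so e_1 = (-0.3430, -0.1715, -0.5145, 0.3430, -0.6860).
e_1·a_2 = (-0.3430)·(-2) + (-0.1715)·(-1) + (-0.5145)·(-3) + 0.3430·(-1) + (-0.6860)·(-4) = 4.8020.
u_2 = a_2 − 4.8020·e_1 = (-0.3529, -0.1765, -0.5294, -2.6471, -0.7059).
‖u_2‖ = 2.8180, so e_2 = (-0.1252, -0.0626, -0.1879, -0.9393, -0.2505).
e_1·a_3 = (-0.3430)·3 + (-0.1715)·1 + (-0.5145)·0 + 0.3430·2 + (-0.6860)·(-2) = 0.8575; e_2·a_3 = (-0.1252)·3 + (-0.0626)·1 + (-0.1879)·0 + (-0.9393)·2 + (-0.2505)·(-2) = -1.8161.
u_3 = a_3 − 0.8575·e_1 + 1.8161·e_2 = (3.0667, 1.0333, 0.1000, 0.0000, -1.8667).
‖u_3‖ = 3.7372, so e_3 = (0.8206, 0.2765, 0.0268, 0.0000, -0.4995).
e_1·a_4 = (-0.3430)·0 + (-0.1715)·(-3) + (-0.5145)·1 + 0.3430·(-4) + (-0.6860)·(-3) = 0.6860; e_2·a_4 = (-0.1252)·0 + (-0.0626)·(-3) + (-0.1879)·1 + (-0.9393)·(-4) + (-0.2505)·(-3) = 4.5088; e_3·a_4 = 0.8206·0 + 0.2765·(-3) + 0.0268·1 + 0.0000·(-4) + (-0.4995)·(-3) = 0.6957.
u_4 = a_4 − 0.6860·e_1 − 4.5088·e_2 − 0.6957·e_3 = (0.2291, -2.7924, 2.1814, 0.0000, -1.0525).
‖u_4‖ = 3.7035, so e_4 = (0.0619, -0.7540, 0.5890, 0.0000, -0.2842).

e_4 = (0.0619, -0.7540, 0.5890, 0.0000, -0.2842)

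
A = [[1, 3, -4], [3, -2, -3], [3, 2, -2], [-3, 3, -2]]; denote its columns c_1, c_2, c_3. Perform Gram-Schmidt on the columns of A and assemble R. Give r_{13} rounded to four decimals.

c_1 = (1, 3, 3, -3); ‖c_1‖ = 5.2915, so e_1 = (0.1890, 0.5669, 0.5669, -0.5669).
r_{13} = e_1·c_3 = -2.4568.

r_{13} = -2.4568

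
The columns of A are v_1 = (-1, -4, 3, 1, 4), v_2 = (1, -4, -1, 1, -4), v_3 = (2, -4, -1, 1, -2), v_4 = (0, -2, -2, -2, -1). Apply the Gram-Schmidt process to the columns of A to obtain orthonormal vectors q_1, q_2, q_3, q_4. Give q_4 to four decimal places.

v_1 = (-1, -4, 3, 1, 4); ‖v_1‖ = 6.5574, so q_1 = (-0.1525, -0.6100, 0.4575, 0.1525, 0.6100).
q_1·v_2 = (-0.1525)·1 + (-0.6100)·(-4) + 0.4575·(-1) + 0.1525·1 + 0.6100·(-4) = -0.4575.
u_2 = v_2 + 0.4575·q_1 = (0.9302, -4.2791, -0.7907, 1.0698, -3.7209).
‖u_2‖ = 5.8984, so q_2 = (0.1577, -0.7255, -0.1341, 0.1814, -0.6308).
q_1·v_3 = (-0.1525)·2 + (-0.6100)·(-4) + 0.4575·(-1) + 0.1525·1 + 0.6100·(-2) = 0.6100; q_2·v_3 = 0.1577·2 + (-0.7255)·(-4) + (-0.1341)·(-1) + 0.1814·1 + (-0.6308)·(-2) = 4.7944.
u_3 = v_3 − 0.6100·q_1 − 4.7944·q_2 = (1.3369, -0.1497, -0.6364, 0.0374, 0.6524).
‖u_3‖ = 1.6253, so q_3 = (0.8225, -0.0921, -0.3915, 0.0230, 0.4014).
q_1·v_4 = (-0.1525)·0 + (-0.6100)·(-2) + 0.4575·(-2) + 0.1525·(-2) + 0.6100·(-1) = -0.6100; q_2·v_4 = 0.1577·0 + (-0.7255)·(-2) + (-0.1341)·(-2) + 0.1814·(-2) + (-0.6308)·(-1) = 1.9871; q_3·v_4 = 0.8225·0 + (-0.0921)·(-2) + (-0.3915)·(-2) + 0.0230·(-2) + 0.4014·(-1) = 0.5198.
u_4 = v_4 + 0.6100·q_1 − 1.9871·q_2 − 0.5198·q_3 = (-0.8340, -0.8826, -1.2510, -2.2794, 0.4170).
‖u_4‖ = 2.8998, so q_4 = (-0.2876, -0.3044, -0.4314, -0.7860, 0.1438).

q_4 = (-0.2876, -0.3044, -0.4314, -0.7860, 0.1438)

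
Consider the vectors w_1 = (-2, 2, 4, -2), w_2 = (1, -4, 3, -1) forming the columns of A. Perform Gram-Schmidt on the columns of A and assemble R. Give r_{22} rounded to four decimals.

q_1 = w_1/‖w_1‖ = (-2, 2, 4, -2)/5.2915 = (-0.3780, 0.3780, 0.7559, -0.3780).
r_{12} = q_1·w_2 = 0.7559.
u_2 = w_2 − 0.7559·q_1 = (1.2857, -4.2857, 2.4286, -0.7143).
r_{22} = ‖u_2‖ = 5.1409.

r_{22} = 5.1409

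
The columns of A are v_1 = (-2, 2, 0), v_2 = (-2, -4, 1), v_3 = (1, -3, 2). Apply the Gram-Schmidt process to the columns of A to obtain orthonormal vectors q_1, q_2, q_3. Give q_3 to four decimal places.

q_3 = (0.1622, 0.1622, 0.9733)

q_1 = v_1/‖v_1‖ = (-2, 2, 0)/2.8284 = (-0.7071, 0.7071, 0.0000).
r_{12} = q_1·v_2 = -1.4142.
u_2 = v_2 + 1.4142·q_1 = (-3.0000, -3.0000, 1.0000).
‖u_2‖ = 4.3589, so q_2 = (-0.6882, -0.6882, 0.2294).
r_{13} = q_1·v_3 = -2.8284; r_{23} = q_2·v_3 = 1.8353.
u_3 = v_3 + 2.8284·q_1 − 1.8353·q_2 = (0.2632, 0.2632, 1.5789).
‖u_3‖ = 1.6222, so q_3 = (0.1622, 0.1622, 0.9733).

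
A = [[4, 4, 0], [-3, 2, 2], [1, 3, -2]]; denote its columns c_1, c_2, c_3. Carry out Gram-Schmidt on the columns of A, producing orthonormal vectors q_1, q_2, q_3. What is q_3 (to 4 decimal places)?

q_3 = (0.4548, 0.3308, -0.8269)

q_1 = c_1/‖c_1‖ = (4, -3, 1)/5.0990 = (0.7845, -0.5883, 0.1961).
r_{12} = q_1·c_2 = 2.5495.
u_2 = c_2 − 2.5495·q_1 = (2.0000, 3.5000, 2.5000).
‖u_2‖ = 4.7434, so q_2 = (0.4216, 0.7379, 0.5270).
r_{13} = q_1·c_3 = -1.5689; r_{23} = q_2·c_3 = 0.4216.
u_3 = c_3 + 1.5689·q_1 − 0.4216·q_2 = (1.0530, 0.7658, -1.9145).
‖u_3‖ = 2.3153, so q_3 = (0.4548, 0.3308, -0.8269).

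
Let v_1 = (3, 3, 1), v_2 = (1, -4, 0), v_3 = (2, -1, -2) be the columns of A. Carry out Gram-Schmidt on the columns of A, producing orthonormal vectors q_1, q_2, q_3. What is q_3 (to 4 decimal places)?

q_3 = (0.2571, 0.0643, -0.9642)

v_1 = (3, 3, 1); ‖v_1‖ = 4.3589, so q_1 = (0.6882, 0.6882, 0.2294).
q_1·v_2 = 0.6882·1 + 0.6882·(-4) + 0.2294·0 = -2.0647.
u_2 = v_2 + 2.0647·q_1 = (2.4211, -2.5789, 0.4737).
‖u_2‖ = 3.5689, so q_2 = (0.6784, -0.7226, 0.1327).
q_1·v_3 = 0.6882·2 + 0.6882·(-1) + 0.2294·(-2) = 0.2294; q_2·v_3 = 0.6784·2 + (-0.7226)·(-1) + 0.1327·(-2) = 1.8139.
u_3 = v_3 − 0.2294·q_1 − 1.8139·q_2 = (0.6116, 0.1529, -2.2934).
‖u_3‖ = 2.3785, so q_3 = (0.2571, 0.0643, -0.9642).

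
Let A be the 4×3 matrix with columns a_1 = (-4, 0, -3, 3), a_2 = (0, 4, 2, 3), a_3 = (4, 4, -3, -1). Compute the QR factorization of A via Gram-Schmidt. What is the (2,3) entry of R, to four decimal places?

a_1 = (-4, 0, -3, 3); ‖a_1‖ = 5.8310, so q_1 = (-0.6860, 0.0000, -0.5145, 0.5145).
q_1·a_2 = (-0.6860)·0 + 0.0000·4 + (-0.5145)·2 + 0.5145·3 = 0.5145.
u_2 = a_2 − 0.5145·q_1 = (0.3529, 4.0000, 2.2647, 2.7353).
‖u_2‖ = 5.3605, so q_2 = (0.0658, 0.7462, 0.4225, 0.5103).
r_{23} = q_2·a_3 = 1.4704.

r_{23} = 1.4704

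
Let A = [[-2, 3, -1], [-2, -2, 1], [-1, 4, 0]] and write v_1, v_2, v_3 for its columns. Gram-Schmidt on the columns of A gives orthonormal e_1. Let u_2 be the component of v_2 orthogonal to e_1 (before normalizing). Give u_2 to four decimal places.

e_1 = v_1/‖v_1‖ = (-2, -2, -1)/3.0000 = (-0.6667, -0.6667, -0.3333).
r_{12} = e_1·v_2 = -2.0000.
u_2 = v_2 + 2.0000·e_1 = (1.6667, -3.3333, 3.3333).

u_2 = (1.6667, -3.3333, 3.3333)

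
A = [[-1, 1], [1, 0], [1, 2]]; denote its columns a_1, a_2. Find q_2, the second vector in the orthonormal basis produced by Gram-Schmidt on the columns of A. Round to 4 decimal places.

q_2 = (0.6172, -0.1543, 0.7715)

a_1 = (-1, 1, 1); ‖a_1‖ = 1.7321, so q_1 = (-0.5774, 0.5774, 0.5774).
q_1·a_2 = (-0.5774)·1 + 0.5774·0 + 0.5774·2 = 0.5774.
u_2 = a_2 − 0.5774·q_1 = (1.3333, -0.3333, 1.6667).
‖u_2‖ = 2.1602, so q_2 = (0.6172, -0.1543, 0.7715).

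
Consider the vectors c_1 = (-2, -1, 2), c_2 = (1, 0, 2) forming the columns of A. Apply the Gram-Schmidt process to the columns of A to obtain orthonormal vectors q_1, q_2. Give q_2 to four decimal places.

c_1 = (-2, -1, 2); ‖c_1‖ = 3.0000, so q_1 = (-0.6667, -0.3333, 0.6667).
q_1·c_2 = (-0.6667)·1 + (-0.3333)·0 + 0.6667·2 = 0.6667.
u_2 = c_2 − 0.6667·q_1 = (1.4444, 0.2222, 1.5556).
‖u_2‖ = 2.1344, so q_2 = (0.6768, 0.1041, 0.7288).

q_2 = (0.6768, 0.1041, 0.7288)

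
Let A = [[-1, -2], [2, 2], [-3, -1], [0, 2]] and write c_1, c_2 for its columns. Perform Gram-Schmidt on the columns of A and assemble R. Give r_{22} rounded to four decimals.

r_{22} = 2.6859

e_1 = c_1/‖c_1‖ = (-1, 2, -3, 0)/3.7417 = (-0.2673, 0.5345, -0.8018, 0.0000).
r_{12} = e_1·c_2 = 2.4054.
u_2 = c_2 − 2.4054·e_1 = (-1.3571, 0.7143, 0.9286, 2.0000).
r_{22} = ‖u_2‖ = 2.6859.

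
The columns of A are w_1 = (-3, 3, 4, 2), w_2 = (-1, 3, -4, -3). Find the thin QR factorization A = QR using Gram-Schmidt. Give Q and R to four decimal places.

q_1 = w_1/‖w_1‖ = (-3, 3, 4, 2)/6.1644 = (-0.4867, 0.4867, 0.6489, 0.3244).
r_{12} = q_1·w_2 = -1.6222.
u_2 = w_2 + 1.6222·q_1 = (-1.7895, 3.7895, -2.9474, -2.4737).
‖u_2‖ = 5.6893, so q_2 = (-0.3145, 0.6661, -0.5181, -0.4348).

Q = [[-0.4867, -0.3145], [0.4867, 0.6661], [0.6489, -0.5181], [0.3244, -0.4348]], R = [[6.1644, -1.6222], [0.0000, 5.6893]]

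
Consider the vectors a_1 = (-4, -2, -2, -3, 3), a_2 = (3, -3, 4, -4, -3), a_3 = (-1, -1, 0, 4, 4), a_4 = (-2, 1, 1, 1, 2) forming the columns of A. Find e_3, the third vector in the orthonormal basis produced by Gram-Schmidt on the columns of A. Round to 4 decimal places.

e_1 = a_1/‖a_1‖ = (-4, -2, -2, -3, 3)/6.4807 = (-0.6172, -0.3086, -0.3086, -0.4629, 0.4629).
r_{12} = e_1·a_2 = -1.6973.
u_2 = a_2 + 1.6973·e_1 = (1.9524, -3.5238, 3.4762, -4.7857, -2.2143).
‖u_2‖ = 7.4913, so e_2 = (0.2606, -0.4704, 0.4640, -0.6388, -0.2956).
r_{13} = e_1·a_3 = 0.9258; r_{23} = e_2·a_3 = -3.5279.
u_3 = a_3 − 0.9258·e_1 + 3.5279·e_2 = (0.4909, -2.3738, 1.9228, 2.1748, 2.5286).
‖u_3‖ = 4.5494, so e_3 = (0.1079, -0.5218, 0.4226, 0.4780, 0.5558).

e_3 = (0.1079, -0.5218, 0.4226, 0.4780, 0.5558)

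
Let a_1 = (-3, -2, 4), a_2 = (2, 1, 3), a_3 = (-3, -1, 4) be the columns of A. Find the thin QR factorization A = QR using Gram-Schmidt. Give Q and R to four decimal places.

e_1 = a_1/‖a_1‖ = (-3, -2, 4)/5.3852 = (-0.5571, -0.3714, 0.7428).
r_{12} = e_1·a_2 = 0.7428.
u_2 = a_2 − 0.7428·e_1 = (2.4138, 1.2759, 2.4483).
‖u_2‖ = 3.6672, so e_2 = (0.6582, 0.3479, 0.6676).
r_{13} = e_1·a_3 = 5.0138; r_{23} = e_2·a_3 = 0.3479.
u_3 = a_3 − 5.0138·e_1 − 0.3479·e_2 = (-0.4359, 0.7410, 0.0436).
‖u_3‖ = 0.8608, so e_3 = (-0.5064, 0.8608, 0.0506).

Q = [[-0.5571, 0.6582, -0.5064], [-0.3714, 0.3479, 0.8608], [0.7428, 0.6676, 0.0506]], R = [[5.3852, 0.7428, 5.0138], [0.0000, 3.6672, 0.3479], [0.0000, 0.0000, 0.8608]]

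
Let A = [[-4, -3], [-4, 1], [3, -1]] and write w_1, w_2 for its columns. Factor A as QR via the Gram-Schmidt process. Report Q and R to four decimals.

Q = [[-0.6247, -0.7794], [-0.6247, 0.4616], [0.4685, -0.4237]], R = [[6.4031, 0.7809], [0.0000, 3.2234]]

w_1 = (-4, -4, 3); ‖w_1‖ = 6.4031, so q_1 = (-0.6247, -0.6247, 0.4685).
q_1·w_2 = (-0.6247)·(-3) + (-0.6247)·1 + 0.4685·(-1) = 0.7809.
u_2 = w_2 − 0.7809·q_1 = (-2.5122, 1.4878, -1.3659).
‖u_2‖ = 3.2234, so q_2 = (-0.7794, 0.4616, -0.4237).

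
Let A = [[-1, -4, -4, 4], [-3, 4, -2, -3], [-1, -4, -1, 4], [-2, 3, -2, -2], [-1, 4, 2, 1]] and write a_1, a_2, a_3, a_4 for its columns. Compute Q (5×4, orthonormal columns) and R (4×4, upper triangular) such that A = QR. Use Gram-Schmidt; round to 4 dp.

q_1 = a_1/‖a_1‖ = (-1, -3, -1, -2, -1)/4.0000 = (-0.2500, -0.7500, -0.2500, -0.5000, -0.2500).
r_{12} = q_1·a_2 = -3.5000.
u_2 = a_2 + 3.5000·q_1 = (-4.8750, 1.3750, -4.8750, 1.2500, 3.1250).
‖u_2‖ = 7.7942, so q_2 = (-0.6255, 0.1764, -0.6255, 0.1604, 0.4009).
r_{13} = q_1·a_3 = 3.2500; r_{23} = q_2·a_3 = 3.2556.
u_3 = a_3 − 3.2500·q_1 − 3.2556·q_2 = (-1.1512, -0.1368, 1.8488, -0.8971, 1.5072).
‖u_3‖ = 2.7997, so q_3 = (-0.4112, -0.0489, 0.6603, -0.3204, 0.5383).
r_{14} = q_1·a_4 = 1.0000; r_{24} = q_2·a_4 = -5.4528; r_{34} = q_3·a_4 = 2.3224.
u_4 = a_4 − 1.0000·q_1 + 5.4528·q_2 − 2.3224·q_3 = (1.7945, -1.1746, -0.6941, 0.1187, 2.1860).
‖u_4‖ = 3.1423, so q_4 = (0.5711, -0.3738, -0.2209, 0.0378, 0.6957).

Q = [[-0.2500, -0.6255, -0.4112, 0.5711], [-0.7500, 0.1764, -0.0489, -0.3738], [-0.2500, -0.6255, 0.6603, -0.2209], [-0.5000, 0.1604, -0.3204, 0.0378], [-0.2500, 0.4009, 0.5383, 0.6957]], R = [[4.0000, -3.5000, 3.2500, 1.0000], [0.0000, 7.7942, 3.2556, -5.4528], [0.0000, 0.0000, 2.7997, 2.3224], [0.0000, 0.0000, 0.0000, 3.1423]]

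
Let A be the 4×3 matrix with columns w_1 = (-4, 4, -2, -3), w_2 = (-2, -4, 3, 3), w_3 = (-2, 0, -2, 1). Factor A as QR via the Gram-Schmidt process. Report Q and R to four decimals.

w_1 = (-4, 4, -2, -3); ‖w_1‖ = 6.7082, so q_1 = (-0.5963, 0.5963, -0.2981, -0.4472).
q_1·w_2 = (-0.5963)·(-2) + 0.5963·(-4) + (-0.2981)·3 + (-0.4472)·3 = -3.4286.
u_2 = w_2 + 3.4286·q_1 = (-4.0444, -1.9556, 1.9778, 1.4667).
‖u_2‖ = 5.1229, so q_2 = (-0.7895, -0.3817, 0.3861, 0.2863).
q_1·w_3 = (-0.5963)·(-2) + 0.5963·0 + (-0.2981)·(-2) + (-0.4472)·1 = 1.3416; q_2·w_3 = (-0.7895)·(-2) + (-0.3817)·0 + 0.3861·(-2) + 0.2863·1 = 1.0931.
u_3 = w_3 − 1.3416·q_1 − 1.0931·q_2 = (-0.3370, -0.3827, -2.0220, 1.2870).
‖u_3‖ = 2.4505, so q_3 = (-0.1375, -0.1562, -0.8251, 0.5252).

Q = [[-0.5963, -0.7895, -0.1375], [0.5963, -0.3817, -0.1562], [-0.2981, 0.3861, -0.8251], [-0.4472, 0.2863, 0.5252]], R = [[6.7082, -3.4286, 1.3416], [0.0000, 5.1229, 1.0931], [0.0000, 0.0000, 2.4505]]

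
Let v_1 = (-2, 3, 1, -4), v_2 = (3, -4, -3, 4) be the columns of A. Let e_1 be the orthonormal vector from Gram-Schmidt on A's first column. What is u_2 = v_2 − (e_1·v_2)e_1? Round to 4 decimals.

u_2 = (0.5333, -0.3000, -1.7667, -0.9333)

v_1 = (-2, 3, 1, -4); ‖v_1‖ = 5.4772, so e_1 = (-0.3651, 0.5477, 0.1826, -0.7303).
e_1·v_2 = (-0.3651)·3 + 0.5477·(-4) + 0.1826·(-3) + (-0.7303)·4 = -6.7552.
u_2 = v_2 + 6.7552·e_1 = (0.5333, -0.3000, -1.7667, -0.9333).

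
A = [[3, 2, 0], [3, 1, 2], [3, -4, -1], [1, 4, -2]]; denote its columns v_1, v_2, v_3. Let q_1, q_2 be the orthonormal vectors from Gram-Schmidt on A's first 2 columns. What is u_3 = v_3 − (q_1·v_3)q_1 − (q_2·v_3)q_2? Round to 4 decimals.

v_1 = (3, 3, 3, 1); ‖v_1‖ = 5.2915, so q_1 = (0.5669, 0.5669, 0.5669, 0.1890).
q_1·v_2 = 0.5669·2 + 0.5669·1 + 0.5669·(-4) + 0.1890·4 = 0.1890.
u_2 = v_2 − 0.1890·q_1 = (1.8929, 0.8929, -4.1071, 3.9643).
‖u_2‖ = 6.0798, so q_2 = (0.3113, 0.1469, -0.6755, 0.6520).
q_1·v_3 = 0.5669·0 + 0.5669·2 + 0.5669·(-1) + 0.1890·(-2) = 0.1890; q_2·v_3 = 0.3113·0 + 0.1469·2 + (-0.6755)·(-1) + 0.6520·(-2) = -0.3348.
u_3 = v_3 − 0.1890·q_1 + 0.3348·q_2 = (-0.0029, 1.9420, -1.3333, -1.8174).

u_3 = (-0.0029, 1.9420, -1.3333, -1.8174)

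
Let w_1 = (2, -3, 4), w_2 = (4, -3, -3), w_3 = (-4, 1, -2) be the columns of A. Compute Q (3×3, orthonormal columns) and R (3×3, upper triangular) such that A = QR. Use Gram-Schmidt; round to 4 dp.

q_1 = w_1/‖w_1‖ = (2, -3, 4)/5.3852 = (0.3714, -0.5571, 0.7428).
r_{12} = q_1·w_2 = 0.9285.
u_2 = w_2 − 0.9285·q_1 = (3.6552, -2.4828, -3.6897).
‖u_2‖ = 5.7566, so q_2 = (0.6350, -0.4313, -0.6409).
r_{13} = q_1·w_3 = -3.5282; r_{23} = q_2·w_3 = -1.6892.
u_3 = w_3 + 3.5282·q_1 + 1.6892·q_2 = (-1.6171, -1.6941, -0.4620).
‖u_3‖ = 2.3871, so q_3 = (-0.6774, -0.7097, -0.1935).

Q = [[0.3714, 0.6350, -0.6774], [-0.5571, -0.4313, -0.7097], [0.7428, -0.6409, -0.1935]], R = [[5.3852, 0.9285, -3.5282], [0.0000, 5.7566, -1.6892], [0.0000, 0.0000, 2.3871]]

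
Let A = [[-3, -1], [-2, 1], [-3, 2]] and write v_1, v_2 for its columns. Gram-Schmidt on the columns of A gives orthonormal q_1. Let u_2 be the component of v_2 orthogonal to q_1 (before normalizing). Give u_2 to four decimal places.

v_1 = (-3, -2, -3); ‖v_1‖ = 4.6904, so q_1 = (-0.6396, -0.4264, -0.6396).
q_1·v_2 = (-0.6396)·(-1) + (-0.4264)·1 + (-0.6396)·2 = -1.0660.
u_2 = v_2 + 1.0660·q_1 = (-1.6818, 0.5455, 1.3182).

u_2 = (-1.6818, 0.5455, 1.3182)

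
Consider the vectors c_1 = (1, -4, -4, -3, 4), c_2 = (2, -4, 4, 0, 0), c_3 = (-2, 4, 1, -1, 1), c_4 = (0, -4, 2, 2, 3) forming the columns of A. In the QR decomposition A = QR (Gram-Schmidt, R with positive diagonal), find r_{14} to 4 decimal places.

r_{14} = 1.8383

e_1 = c_1/‖c_1‖ = (1, -4, -4, -3, 4)/7.6158 = (0.1313, -0.5252, -0.5252, -0.3939, 0.5252).
r_{14} = e_1·c_4 = 1.8383.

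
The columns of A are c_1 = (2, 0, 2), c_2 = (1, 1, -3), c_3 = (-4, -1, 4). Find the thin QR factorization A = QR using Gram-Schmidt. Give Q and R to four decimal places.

e_1 = c_1/‖c_1‖ = (2, 0, 2)/2.8284 = (0.7071, 0.0000, 0.7071).
r_{12} = e_1·c_2 = -1.4142.
u_2 = c_2 + 1.4142·e_1 = (2.0000, 1.0000, -2.0000).
‖u_2‖ = 3.0000, so e_2 = (0.6667, 0.3333, -0.6667).
r_{13} = e_1·c_3 = 0.0000; r_{23} = e_2·c_3 = -5.6667.
u_3 = c_3 + 0.0000·e_1 + 5.6667·e_2 = (-0.2222, 0.8889, 0.2222).
‖u_3‖ = 0.9428, so e_3 = (-0.2357, 0.9428, 0.2357).

Q = [[0.7071, 0.6667, -0.2357], [0.0000, 0.3333, 0.9428], [0.7071, -0.6667, 0.2357]], R = [[2.8284, -1.4142, 0.0000], [0.0000, 3.0000, -5.6667], [0.0000, 0.0000, 0.9428]]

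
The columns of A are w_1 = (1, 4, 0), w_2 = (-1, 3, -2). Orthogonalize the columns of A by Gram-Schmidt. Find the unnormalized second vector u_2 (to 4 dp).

q_1 = w_1/‖w_1‖ = (1, 4, 0)/4.1231 = (0.2425, 0.9701, 0.0000).
r_{12} = q_1·w_2 = 2.6679.
u_2 = w_2 − 2.6679·q_1 = (-1.6471, 0.4118, -2.0000).

u_2 = (-1.6471, 0.4118, -2.0000)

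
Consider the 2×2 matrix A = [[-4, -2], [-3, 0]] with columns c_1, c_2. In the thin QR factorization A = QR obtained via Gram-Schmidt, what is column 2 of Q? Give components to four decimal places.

c_1 = (-4, -3); ‖c_1‖ = 5.0000, so q_1 = (-0.8000, -0.6000).
q_1·c_2 = (-0.8000)·(-2) + (-0.6000)·0 = 1.6000.
u_2 = c_2 − 1.6000·q_1 = (-0.7200, 0.9600).
‖u_2‖ = 1.2000, so q_2 = (-0.6000, 0.8000).

q_2 = (-0.6000, 0.8000)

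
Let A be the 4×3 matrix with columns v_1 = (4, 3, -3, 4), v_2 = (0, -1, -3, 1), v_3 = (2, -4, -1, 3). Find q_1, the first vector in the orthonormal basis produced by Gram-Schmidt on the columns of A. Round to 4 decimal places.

q_1 = v_1/‖v_1‖ = (4, 3, -3, 4)/7.0711 = (0.5657, 0.4243, -0.4243, 0.5657).

q_1 = (0.5657, 0.4243, -0.4243, 0.5657)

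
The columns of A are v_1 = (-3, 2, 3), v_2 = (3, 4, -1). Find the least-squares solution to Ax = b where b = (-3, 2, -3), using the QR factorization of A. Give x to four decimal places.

x = (0.2014, 0.1079)

v_1 = (-3, 2, 3); ‖v_1‖ = 4.6904, so e_1 = (-0.6396, 0.4264, 0.6396).
e_1·v_2 = (-0.6396)·3 + 0.4264·4 + 0.6396·(-1) = -0.8528.
u_2 = v_2 + 0.8528·e_1 = (2.4545, 4.3636, -0.4545).
‖u_2‖ = 5.0272, so e_2 = (0.4883, 0.8680, -0.0904).
Qᵀb = (0.8528, 0.5425).
Back-substitute: x_2 = 0.5425/5.0272 = 0.1079.
x_1 = (0.8528 + 0.8528·0.1079)/4.6904 = 0.2014.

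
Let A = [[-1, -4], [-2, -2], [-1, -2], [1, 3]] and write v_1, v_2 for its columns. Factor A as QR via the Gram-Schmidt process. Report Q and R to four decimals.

e_1 = v_1/‖v_1‖ = (-1, -2, -1, 1)/2.6458 = (-0.3780, -0.7559, -0.3780, 0.3780).
r_{12} = e_1·v_2 = 4.9135.
u_2 = v_2 − 4.9135·e_1 = (-2.1429, 1.7143, -0.1429, 1.1429).
‖u_2‖ = 2.9761, so e_2 = (-0.7200, 0.5760, -0.0480, 0.3840).

Q = [[-0.3780, -0.7200], [-0.7559, 0.5760], [-0.3780, -0.0480], [0.3780, 0.3840]], R = [[2.6458, 4.9135], [0.0000, 2.9761]]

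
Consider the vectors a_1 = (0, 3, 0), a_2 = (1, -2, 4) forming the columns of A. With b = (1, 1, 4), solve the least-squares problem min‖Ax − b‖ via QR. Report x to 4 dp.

q_1 = a_1/‖a_1‖ = (0, 3, 0)/3.0000 = (0.0000, 1.0000, 0.0000).
r_{12} = q_1·a_2 = -2.0000.
u_2 = a_2 + 2.0000·q_1 = (1.0000, 0.0000, 4.0000).
‖u_2‖ = 4.1231, so q_2 = (0.2425, 0.0000, 0.9701).
Qᵀb = (1.0000, 4.1231).
Back-substitute: x_2 = 4.1231/4.1231 = 1.0000.
x_1 = (1.0000 + 2.0000·1.0000)/3.0000 = 1.0000.

x = (1.0000, 1.0000)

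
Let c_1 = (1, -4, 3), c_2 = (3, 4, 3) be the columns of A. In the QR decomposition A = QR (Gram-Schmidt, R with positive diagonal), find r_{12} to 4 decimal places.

e_1 = c_1/‖c_1‖ = (1, -4, 3)/5.0990 = (0.1961, -0.7845, 0.5883).
r_{12} = e_1·c_2 = -0.7845.

r_{12} = -0.7845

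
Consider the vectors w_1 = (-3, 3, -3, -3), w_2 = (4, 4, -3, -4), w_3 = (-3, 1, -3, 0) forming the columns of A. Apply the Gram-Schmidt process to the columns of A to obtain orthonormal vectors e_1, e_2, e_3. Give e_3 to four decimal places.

e_3 = (0.0987, -0.0931, -0.7899, 0.5981)

w_1 = (-3, 3, -3, -3); ‖w_1‖ = 6.0000, so e_1 = (-0.5000, 0.5000, -0.5000, -0.5000).
e_1·w_2 = (-0.5000)·4 + 0.5000·4 + (-0.5000)·(-3) + (-0.5000)·(-4) = 3.5000.
u_2 = w_2 − 3.5000·e_1 = (5.7500, 2.2500, -1.2500, -2.2500).
‖u_2‖ = 6.6895, so e_2 = (0.8596, 0.3363, -0.1869, -0.3363).
e_1·w_3 = (-0.5000)·(-3) + 0.5000·1 + (-0.5000)·(-3) + (-0.5000)·0 = 3.5000; e_2·w_3 = 0.8596·(-3) + 0.3363·1 + (-0.1869)·(-3) + (-0.3363)·0 = -1.6817.
u_3 = w_3 − 3.5000·e_1 + 1.6817·e_2 = (0.1955, -0.1844, -1.5642, 1.1844).
‖u_3‖ = 1.9804, so e_3 = (0.0987, -0.0931, -0.7899, 0.5981).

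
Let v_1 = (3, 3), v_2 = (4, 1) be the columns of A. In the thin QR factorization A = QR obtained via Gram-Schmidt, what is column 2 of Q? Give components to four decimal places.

q_2 = (0.7071, -0.7071)

v_1 = (3, 3); ‖v_1‖ = 4.2426, so q_1 = (0.7071, 0.7071).
q_1·v_2 = 0.7071·4 + 0.7071·1 = 3.5355.
u_2 = v_2 − 3.5355·q_1 = (1.5000, -1.5000).
‖u_2‖ = 2.1213, so q_2 = (0.7071, -0.7071).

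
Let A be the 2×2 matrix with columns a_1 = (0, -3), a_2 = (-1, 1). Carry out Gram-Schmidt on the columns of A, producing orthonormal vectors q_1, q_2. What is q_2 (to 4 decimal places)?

q_2 = (-1.0000, 0.0000)

q_1 = a_1/‖a_1‖ = (0, -3)/3.0000 = (0.0000, -1.0000).
r_{12} = q_1·a_2 = -1.0000.
u_2 = a_2 + 1.0000·q_1 = (-1.0000, 0.0000).
‖u_2‖ = 1.0000, so q_2 = (-1.0000, 0.0000).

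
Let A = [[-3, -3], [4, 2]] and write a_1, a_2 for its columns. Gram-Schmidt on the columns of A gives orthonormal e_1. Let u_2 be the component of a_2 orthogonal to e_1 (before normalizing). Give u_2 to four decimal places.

a_1 = (-3, 4); ‖a_1‖ = 5.0000, so e_1 = (-0.6000, 0.8000).
e_1·a_2 = (-0.6000)·(-3) + 0.8000·2 = 3.4000.
u_2 = a_2 − 3.4000·e_1 = (-0.9600, -0.7200).

u_2 = (-0.9600, -0.7200)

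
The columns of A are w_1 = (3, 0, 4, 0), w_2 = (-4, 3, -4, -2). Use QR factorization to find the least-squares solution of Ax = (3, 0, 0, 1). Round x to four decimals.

w_1 = (3, 0, 4, 0); ‖w_1‖ = 5.0000, so q_1 = (0.6000, 0.0000, 0.8000, 0.0000).
q_1·w_2 = 0.6000·(-4) + 0.0000·3 + 0.8000·(-4) + 0.0000·(-2) = -5.6000.
u_2 = w_2 + 5.6000·q_1 = (-0.6400, 3.0000, 0.4800, -2.0000).
‖u_2‖ = 3.6932, so q_2 = (-0.1733, 0.8123, 0.1300, -0.5415).
Qᵀb = (1.8000, -1.0614).
Back-substitute: x_2 = -1.0614/3.6932 = -0.2874.
x_1 = (1.8000 + 5.6000·(-0.2874))/5.0000 = 0.0381.

x = (0.0381, -0.2874)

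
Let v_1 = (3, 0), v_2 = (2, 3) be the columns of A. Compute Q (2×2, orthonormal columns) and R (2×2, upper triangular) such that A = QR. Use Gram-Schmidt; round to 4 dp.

Q = [[1.0000, 0.0000], [0.0000, 1.0000]], R = [[3.0000, 2.0000], [0.0000, 3.0000]]

v_1 = (3, 0); ‖v_1‖ = 3.0000, so e_1 = (1.0000, 0.0000).
e_1·v_2 = 1.0000·2 + 0.0000·3 = 2.0000.
u_2 = v_2 − 2.0000·e_1 = (0.0000, 3.0000).
‖u_2‖ = 3.0000, so e_2 = (0.0000, 1.0000).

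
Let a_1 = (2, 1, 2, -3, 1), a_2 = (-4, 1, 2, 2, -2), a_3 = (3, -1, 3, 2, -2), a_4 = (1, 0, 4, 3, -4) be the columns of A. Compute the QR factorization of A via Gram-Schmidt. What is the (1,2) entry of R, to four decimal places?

a_1 = (2, 1, 2, -3, 1); ‖a_1‖ = 4.3589, so e_1 = (0.4588, 0.2294, 0.4588, -0.6882, 0.2294).
r_{12} = e_1·a_2 = -2.5236.

r_{12} = -2.5236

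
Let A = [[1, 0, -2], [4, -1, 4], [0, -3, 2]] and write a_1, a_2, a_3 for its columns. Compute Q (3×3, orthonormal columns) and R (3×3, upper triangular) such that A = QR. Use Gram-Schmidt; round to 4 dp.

a_1 = (1, 4, 0); ‖a_1‖ = 4.1231, so e_1 = (0.2425, 0.9701, 0.0000).
e_1·a_2 = 0.2425·0 + 0.9701·(-1) + 0.0000·(-3) = -0.9701.
u_2 = a_2 + 0.9701·e_1 = (0.2353, -0.0588, -3.0000).
‖u_2‖ = 3.0098, so e_2 = (0.0782, -0.0195, -0.9967).
e_1·a_3 = 0.2425·(-2) + 0.9701·4 + 0.0000·2 = 3.3955; e_2·a_3 = 0.0782·(-2) + (-0.0195)·4 + (-0.9967)·2 = -2.2280.
u_3 = a_3 − 3.3955·e_1 + 2.2280·e_2 = (-2.6494, 0.6623, -0.2208).
‖u_3‖ = 2.7398, so e_3 = (-0.9670, 0.2417, -0.0806).

Q = [[0.2425, 0.0782, -0.9670], [0.9701, -0.0195, 0.2417], [0.0000, -0.9967, -0.0806]], R = [[4.1231, -0.9701, 3.3955], [0.0000, 3.0098, -2.2280], [0.0000, 0.0000, 2.7398]]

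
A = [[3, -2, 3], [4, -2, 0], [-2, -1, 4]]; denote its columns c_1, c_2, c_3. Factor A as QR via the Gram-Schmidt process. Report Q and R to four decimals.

e_1 = c_1/‖c_1‖ = (3, 4, -2)/5.3852 = (0.5571, 0.7428, -0.3714).
r_{12} = e_1·c_2 = -2.2283.
u_2 = c_2 + 2.2283·e_1 = (-0.7586, -0.3448, -1.8276).
‖u_2‖ = 2.0086, so e_2 = (-0.3777, -0.1717, -0.9099).
r_{13} = e_1·c_3 = 0.1857; r_{23} = e_2·c_3 = -4.7726.
u_3 = c_3 − 0.1857·e_1 + 4.7726·e_2 = (1.0940, -0.9573, -0.2735).
‖u_3‖ = 1.4792, so e_3 = (0.7396, -0.6472, -0.1849).

Q = [[0.5571, -0.3777, 0.7396], [0.7428, -0.1717, -0.6472], [-0.3714, -0.9099, -0.1849]], R = [[5.3852, -2.2283, 0.1857], [0.0000, 2.0086, -4.7726], [0.0000, 0.0000, 1.4792]]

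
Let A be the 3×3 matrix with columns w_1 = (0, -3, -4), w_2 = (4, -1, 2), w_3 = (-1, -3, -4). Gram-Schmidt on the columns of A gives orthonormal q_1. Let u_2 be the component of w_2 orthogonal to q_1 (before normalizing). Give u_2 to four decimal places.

w_1 = (0, -3, -4); ‖w_1‖ = 5.0000, so q_1 = (0.0000, -0.6000, -0.8000).
q_1·w_2 = 0.0000·4 + (-0.6000)·(-1) + (-0.8000)·2 = -1.0000.
u_2 = w_2 + 1.0000·q_1 = (4.0000, -1.6000, 1.2000).

u_2 = (4.0000, -1.6000, 1.2000)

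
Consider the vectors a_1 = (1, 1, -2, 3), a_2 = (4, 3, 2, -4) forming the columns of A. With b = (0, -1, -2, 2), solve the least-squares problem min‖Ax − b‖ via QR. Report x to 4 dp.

e_1 = a_1/‖a_1‖ = (1, 1, -2, 3)/3.8730 = (0.2582, 0.2582, -0.5164, 0.7746).
r_{12} = e_1·a_2 = -2.3238.
u_2 = a_2 + 2.3238·e_1 = (4.6000, 3.6000, 0.8000, -2.2000).
‖u_2‖ = 6.2929, so e_2 = (0.7310, 0.5721, 0.1271, -0.3496).
Qᵀb = (2.3238, -1.5255).
Back-substitute: x_2 = -1.5255/6.2929 = -0.2424.
x_1 = (2.3238 + 2.3238·(-0.2424))/3.8730 = 0.4545.

x = (0.4545, -0.2424)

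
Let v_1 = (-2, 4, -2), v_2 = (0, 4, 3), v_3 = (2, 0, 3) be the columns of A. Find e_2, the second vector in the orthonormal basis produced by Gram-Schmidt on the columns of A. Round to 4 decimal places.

v_1 = (-2, 4, -2); ‖v_1‖ = 4.8990, so e_1 = (-0.4082, 0.8165, -0.4082).
e_1·v_2 = (-0.4082)·0 + 0.8165·4 + (-0.4082)·3 = 2.0412.
u_2 = v_2 − 2.0412·e_1 = (0.8333, 2.3333, 3.8333).
‖u_2‖ = 4.5644, so e_2 = (0.1826, 0.5112, 0.8398).

e_2 = (0.1826, 0.5112, 0.8398)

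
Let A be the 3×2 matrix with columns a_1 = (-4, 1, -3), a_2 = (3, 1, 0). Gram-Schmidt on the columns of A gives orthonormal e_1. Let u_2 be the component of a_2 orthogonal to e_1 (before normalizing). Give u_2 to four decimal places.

u_2 = (1.3077, 1.4231, -1.2692)

a_1 = (-4, 1, -3); ‖a_1‖ = 5.0990, so e_1 = (-0.7845, 0.1961, -0.5883).
e_1·a_2 = (-0.7845)·3 + 0.1961·1 + (-0.5883)·0 = -2.1573.
u_2 = a_2 + 2.1573·e_1 = (1.3077, 1.4231, -1.2692).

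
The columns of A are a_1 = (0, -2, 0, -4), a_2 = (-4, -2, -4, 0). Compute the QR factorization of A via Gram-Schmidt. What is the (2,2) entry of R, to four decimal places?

a_1 = (0, -2, 0, -4); ‖a_1‖ = 4.4721, so e_1 = (0.0000, -0.4472, 0.0000, -0.8944).
e_1·a_2 = 0.0000·(-4) + (-0.4472)·(-2) + 0.0000·(-4) + (-0.8944)·0 = 0.8944.
u_2 = a_2 − 0.8944·e_1 = (-4.0000, -1.6000, -4.0000, 0.8000).
r_{22} = ‖u_2‖ = 5.9330.

r_{22} = 5.9330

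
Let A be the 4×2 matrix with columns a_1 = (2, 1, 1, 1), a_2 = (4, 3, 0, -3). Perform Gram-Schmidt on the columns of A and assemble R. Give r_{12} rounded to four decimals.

a_1 = (2, 1, 1, 1); ‖a_1‖ = 2.6458, so e_1 = (0.7559, 0.3780, 0.3780, 0.3780).
r_{12} = e_1·a_2 = 3.0237.

r_{12} = 3.0237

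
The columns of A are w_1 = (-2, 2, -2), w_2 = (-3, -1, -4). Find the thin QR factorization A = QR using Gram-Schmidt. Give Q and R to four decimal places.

w_1 = (-2, 2, -2); ‖w_1‖ = 3.4641, so q_1 = (-0.5774, 0.5774, -0.5774).
q_1·w_2 = (-0.5774)·(-3) + 0.5774·(-1) + (-0.5774)·(-4) = 3.4641.
u_2 = w_2 − 3.4641·q_1 = (-1.0000, -3.0000, -2.0000).
‖u_2‖ = 3.7417, so q_2 = (-0.2673, -0.8018, -0.5345).

Q = [[-0.5774, -0.2673], [0.5774, -0.8018], [-0.5774, -0.5345]], R = [[3.4641, 3.4641], [0.0000, 3.7417]]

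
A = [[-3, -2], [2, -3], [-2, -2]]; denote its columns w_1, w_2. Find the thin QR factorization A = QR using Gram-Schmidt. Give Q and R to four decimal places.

w_1 = (-3, 2, -2); ‖w_1‖ = 4.1231, so e_1 = (-0.7276, 0.4851, -0.4851).
e_1·w_2 = (-0.7276)·(-2) + 0.4851·(-3) + (-0.4851)·(-2) = 0.9701.
u_2 = w_2 − 0.9701·e_1 = (-1.2941, -3.4706, -1.5294).
‖u_2‖ = 4.0073, so e_2 = (-0.3229, -0.8661, -0.3817).

Q = [[-0.7276, -0.3229], [0.4851, -0.8661], [-0.4851, -0.3817]], R = [[4.1231, 0.9701], [0.0000, 4.0073]]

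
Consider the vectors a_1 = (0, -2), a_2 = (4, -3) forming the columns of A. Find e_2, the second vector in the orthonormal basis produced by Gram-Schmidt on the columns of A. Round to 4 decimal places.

e_2 = (1.0000, 0.0000)

a_1 = (0, -2); ‖a_1‖ = 2.0000, so e_1 = (0.0000, -1.0000).
e_1·a_2 = 0.0000·4 + (-1.0000)·(-3) = 3.0000.
u_2 = a_2 − 3.0000·e_1 = (4.0000, 0.0000).
‖u_2‖ = 4.0000, so e_2 = (1.0000, 0.0000).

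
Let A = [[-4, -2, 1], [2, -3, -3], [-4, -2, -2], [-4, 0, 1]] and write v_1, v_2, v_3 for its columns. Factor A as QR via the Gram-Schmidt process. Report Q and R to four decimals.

e_1 = v_1/‖v_1‖ = (-4, 2, -4, -4)/7.2111 = (-0.5547, 0.2774, -0.5547, -0.5547).
r_{12} = e_1·v_2 = 1.3868.
u_2 = v_2 − 1.3868·e_1 = (-1.2308, -3.3846, -1.2308, 0.7692).
‖u_2‖ = 3.8829, so e_2 = (-0.3170, -0.8717, -0.3170, 0.1981).
r_{13} = e_1·v_3 = -0.8321; r_{23} = e_2·v_3 = 3.1301.
u_3 = v_3 + 0.8321·e_1 − 3.1301·e_2 = (1.5306, -0.0408, -1.4694, -0.0816).
‖u_3‖ = 2.1237, so e_3 = (0.7207, -0.0192, -0.6919, -0.0384).

Q = [[-0.5547, -0.3170, 0.7207], [0.2774, -0.8717, -0.0192], [-0.5547, -0.3170, -0.6919], [-0.5547, 0.1981, -0.0384]], R = [[7.2111, 1.3868, -0.8321], [0.0000, 3.8829, 3.1301], [0.0000, 0.0000, 2.1237]]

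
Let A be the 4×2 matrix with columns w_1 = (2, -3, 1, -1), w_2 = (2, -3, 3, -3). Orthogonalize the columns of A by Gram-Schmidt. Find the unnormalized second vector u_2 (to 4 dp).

q_1 = w_1/‖w_1‖ = (2, -3, 1, -1)/3.8730 = (0.5164, -0.7746, 0.2582, -0.2582).
r_{12} = q_1·w_2 = 4.9058.
u_2 = w_2 − 4.9058·q_1 = (-0.5333, 0.8000, 1.7333, -1.7333).

u_2 = (-0.5333, 0.8000, 1.7333, -1.7333)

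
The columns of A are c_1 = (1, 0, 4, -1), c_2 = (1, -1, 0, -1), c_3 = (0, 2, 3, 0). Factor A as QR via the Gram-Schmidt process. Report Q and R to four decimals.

Q = [[0.2357, 0.5333, 0.4000], [0.0000, -0.6000, 0.8000], [0.9428, -0.2667, -0.2000], [-0.2357, -0.5333, -0.4000]], R = [[4.2426, 0.4714, 2.8284], [0.0000, 1.6667, -2.0000], [0.0000, 0.0000, 1.0000]]

q_1 = c_1/‖c_1‖ = (1, 0, 4, -1)/4.2426 = (0.2357, 0.0000, 0.9428, -0.2357).
r_{12} = q_1·c_2 = 0.4714.
u_2 = c_2 − 0.4714·q_1 = (0.8889, -1.0000, -0.4444, -0.8889).
‖u_2‖ = 1.6667, so q_2 = (0.5333, -0.6000, -0.2667, -0.5333).
r_{13} = q_1·c_3 = 2.8284; r_{23} = q_2·c_3 = -2.0000.
u_3 = c_3 − 2.8284·q_1 + 2.0000·q_2 = (0.4000, 0.8000, -0.2000, -0.4000).
‖u_3‖ = 1.0000, so q_3 = (0.4000, 0.8000, -0.2000, -0.4000).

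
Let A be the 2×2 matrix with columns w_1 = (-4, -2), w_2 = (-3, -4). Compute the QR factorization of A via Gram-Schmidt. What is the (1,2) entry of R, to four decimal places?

w_1 = (-4, -2); ‖w_1‖ = 4.4721, so q_1 = (-0.8944, -0.4472).
r_{12} = q_1·w_2 = 4.4721.

r_{12} = 4.4721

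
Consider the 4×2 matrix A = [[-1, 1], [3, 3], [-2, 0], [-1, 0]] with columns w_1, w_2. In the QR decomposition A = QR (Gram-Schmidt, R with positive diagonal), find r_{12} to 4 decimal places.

w_1 = (-1, 3, -2, -1); ‖w_1‖ = 3.8730, so q_1 = (-0.2582, 0.7746, -0.5164, -0.2582).
r_{12} = q_1·w_2 = 2.0656.

r_{12} = 2.0656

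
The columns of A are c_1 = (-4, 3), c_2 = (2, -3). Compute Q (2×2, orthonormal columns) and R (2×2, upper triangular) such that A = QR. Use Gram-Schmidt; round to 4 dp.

c_1 = (-4, 3); ‖c_1‖ = 5.0000, so e_1 = (-0.8000, 0.6000).
e_1·c_2 = (-0.8000)·2 + 0.6000·(-3) = -3.4000.
u_2 = c_2 + 3.4000·e_1 = (-0.7200, -0.9600).
‖u_2‖ = 1.2000, so e_2 = (-0.6000, -0.8000).

Q = [[-0.8000, -0.6000], [0.6000, -0.8000]], R = [[5.0000, -3.4000], [0.0000, 1.2000]]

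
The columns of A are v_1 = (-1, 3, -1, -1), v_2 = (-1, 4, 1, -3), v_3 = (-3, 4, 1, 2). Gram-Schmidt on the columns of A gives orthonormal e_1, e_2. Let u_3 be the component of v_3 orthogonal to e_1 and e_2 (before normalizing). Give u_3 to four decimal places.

e_1 = v_1/‖v_1‖ = (-1, 3, -1, -1)/3.4641 = (-0.2887, 0.8660, -0.2887, -0.2887).
r_{12} = e_1·v_2 = 4.3301.
u_2 = v_2 − 4.3301·e_1 = (0.2500, 0.2500, 2.2500, -1.7500).
‖u_2‖ = 2.8723, so e_2 = (0.0870, 0.0870, 0.7833, -0.6093).
r_{13} = e_1·v_3 = 3.4641; r_{23} = e_2·v_3 = -0.3482.
u_3 = v_3 − 3.4641·e_1 + 0.3482·e_2 = (-1.9697, 1.0303, 2.2727, 2.7879).

u_3 = (-1.9697, 1.0303, 2.2727, 2.7879)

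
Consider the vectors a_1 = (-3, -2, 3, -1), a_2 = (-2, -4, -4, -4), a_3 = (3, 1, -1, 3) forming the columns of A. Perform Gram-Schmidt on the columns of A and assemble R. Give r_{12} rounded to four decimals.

a_1 = (-3, -2, 3, -1); ‖a_1‖ = 4.7958, so q_1 = (-0.6255, -0.4170, 0.6255, -0.2085).
r_{12} = q_1·a_2 = 1.2511.

r_{12} = 1.2511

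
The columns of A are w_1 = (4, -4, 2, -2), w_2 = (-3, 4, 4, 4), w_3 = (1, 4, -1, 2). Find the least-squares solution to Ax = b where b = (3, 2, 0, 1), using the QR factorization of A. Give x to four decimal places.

x = (0.5000, 0.0000, 1.0000)

w_1 = (4, -4, 2, -2); ‖w_1‖ = 6.3246, so q_1 = (0.6325, -0.6325, 0.3162, -0.3162).
q_1·w_2 = 0.6325·(-3) + (-0.6325)·4 + 0.3162·4 + (-0.3162)·4 = -4.4272.
u_2 = w_2 + 4.4272·q_1 = (-0.2000, 1.2000, 5.4000, 2.6000).
‖u_2‖ = 6.1156, so q_2 = (-0.0327, 0.1962, 0.8830, 0.4251).
q_1·w_3 = 0.6325·1 + (-0.6325)·4 + 0.3162·(-1) + (-0.3162)·2 = -2.8460; q_2·w_3 = (-0.0327)·1 + 0.1962·4 + 0.8830·(-1) + 0.4251·2 = 0.7195.
u_3 = w_3 + 2.8460·q_1 − 0.7195·q_2 = (2.8235, 2.0588, -0.7353, 0.7941).
‖u_3‖ = 3.6582, so q_3 = (0.7718, 0.5628, -0.2010, 0.2171).
Qᵀb = (0.3162, 0.7195, 3.6582).
Back-substitute: x_3 = 3.6582/3.6582 = 1.0000.
x_2 = (0.7195 − 0.7195·1.0000)/6.1156 = 0.0000.
x_1 = (0.3162 + 4.4272·0.0000 + 2.8460·1.0000)/6.3246 = 0.5000.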